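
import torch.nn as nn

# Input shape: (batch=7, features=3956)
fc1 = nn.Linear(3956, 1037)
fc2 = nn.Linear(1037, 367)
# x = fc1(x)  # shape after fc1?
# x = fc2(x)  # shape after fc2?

Input shape: (7, 3956)
  -> after fc1: (7, 1037)
Output shape: (7, 367)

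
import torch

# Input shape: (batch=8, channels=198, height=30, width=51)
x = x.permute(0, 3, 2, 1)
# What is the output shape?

Input shape: (8, 198, 30, 51)
Output shape: (8, 51, 30, 198)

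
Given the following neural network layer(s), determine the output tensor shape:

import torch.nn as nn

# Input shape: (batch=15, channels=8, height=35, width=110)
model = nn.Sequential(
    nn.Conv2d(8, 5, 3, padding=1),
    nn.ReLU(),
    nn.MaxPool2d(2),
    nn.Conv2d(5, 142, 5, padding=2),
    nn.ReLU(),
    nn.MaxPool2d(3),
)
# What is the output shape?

Input shape: (15, 8, 35, 110)
  -> after first Conv2d: (15, 5, 35, 110)
  -> after first MaxPool2d: (15, 5, 17, 55)
  -> after second Conv2d: (15, 142, 17, 55)
Output shape: (15, 142, 5, 18)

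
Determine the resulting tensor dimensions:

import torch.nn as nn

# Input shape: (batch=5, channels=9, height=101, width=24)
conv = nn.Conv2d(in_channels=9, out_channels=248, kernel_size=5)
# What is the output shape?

Input shape: (5, 9, 101, 24)
Output shape: (5, 248, 97, 20)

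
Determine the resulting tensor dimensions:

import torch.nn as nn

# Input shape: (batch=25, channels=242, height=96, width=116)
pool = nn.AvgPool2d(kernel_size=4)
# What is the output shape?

Input shape: (25, 242, 96, 116)
Output shape: (25, 242, 24, 29)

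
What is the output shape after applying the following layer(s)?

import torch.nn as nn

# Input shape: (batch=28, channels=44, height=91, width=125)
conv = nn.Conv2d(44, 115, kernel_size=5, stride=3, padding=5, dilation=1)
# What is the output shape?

Input shape: (28, 44, 91, 125)
Output shape: (28, 115, 33, 44)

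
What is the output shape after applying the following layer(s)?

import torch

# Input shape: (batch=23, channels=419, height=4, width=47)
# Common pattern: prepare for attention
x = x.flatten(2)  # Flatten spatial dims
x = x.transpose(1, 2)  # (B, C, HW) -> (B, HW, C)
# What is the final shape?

Input shape: (23, 419, 4, 47)
  -> after flatten(2): (23, 419, 188)
Output shape: (23, 188, 419)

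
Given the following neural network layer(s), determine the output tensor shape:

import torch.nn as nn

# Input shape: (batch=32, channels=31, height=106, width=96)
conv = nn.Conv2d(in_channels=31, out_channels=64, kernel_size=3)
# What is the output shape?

Input shape: (32, 31, 106, 96)
Output shape: (32, 64, 104, 94)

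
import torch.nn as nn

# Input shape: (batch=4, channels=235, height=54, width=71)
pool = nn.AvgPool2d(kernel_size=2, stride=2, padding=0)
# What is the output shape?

Input shape: (4, 235, 54, 71)
Output shape: (4, 235, 27, 35)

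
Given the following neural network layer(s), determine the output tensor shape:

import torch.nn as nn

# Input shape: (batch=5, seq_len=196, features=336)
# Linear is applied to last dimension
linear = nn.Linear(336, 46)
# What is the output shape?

Input shape: (5, 196, 336)
Output shape: (5, 196, 46)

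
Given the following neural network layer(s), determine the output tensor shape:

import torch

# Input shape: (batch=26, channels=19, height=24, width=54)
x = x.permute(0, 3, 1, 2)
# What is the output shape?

Input shape: (26, 19, 24, 54)
Output shape: (26, 54, 19, 24)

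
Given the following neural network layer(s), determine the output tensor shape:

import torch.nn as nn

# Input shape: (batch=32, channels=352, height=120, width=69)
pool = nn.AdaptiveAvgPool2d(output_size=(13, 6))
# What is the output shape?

Input shape: (32, 352, 120, 69)
Output shape: (32, 352, 13, 6)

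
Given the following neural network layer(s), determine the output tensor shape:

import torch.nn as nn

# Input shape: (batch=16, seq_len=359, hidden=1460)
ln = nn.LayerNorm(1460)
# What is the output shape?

Input shape: (16, 359, 1460)
Output shape: (16, 359, 1460)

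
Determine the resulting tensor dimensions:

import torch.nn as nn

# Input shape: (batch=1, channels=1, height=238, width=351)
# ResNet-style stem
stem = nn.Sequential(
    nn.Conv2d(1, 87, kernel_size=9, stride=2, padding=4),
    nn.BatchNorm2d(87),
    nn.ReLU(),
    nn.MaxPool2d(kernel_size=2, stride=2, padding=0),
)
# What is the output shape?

Input shape: (1, 1, 238, 351)
  -> after Conv2d 9x9 stride=2: (1, 87, 119, 176)
Output shape: (1, 87, 59, 88)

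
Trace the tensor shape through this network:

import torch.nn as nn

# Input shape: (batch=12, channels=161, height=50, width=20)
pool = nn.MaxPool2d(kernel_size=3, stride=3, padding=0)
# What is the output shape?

Input shape: (12, 161, 50, 20)
Output shape: (12, 161, 16, 6)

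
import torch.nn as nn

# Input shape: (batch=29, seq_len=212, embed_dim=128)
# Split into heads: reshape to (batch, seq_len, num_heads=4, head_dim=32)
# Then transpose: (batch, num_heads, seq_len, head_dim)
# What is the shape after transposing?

Input shape: (29, 212, 128)
  -> after reshape: (29, 212, 4, 32)
Output shape: (29, 4, 212, 32)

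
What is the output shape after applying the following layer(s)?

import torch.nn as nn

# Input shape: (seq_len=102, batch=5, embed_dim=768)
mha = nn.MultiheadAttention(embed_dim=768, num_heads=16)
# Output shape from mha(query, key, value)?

Input shape: (102, 5, 768)
Output shape: (102, 5, 768)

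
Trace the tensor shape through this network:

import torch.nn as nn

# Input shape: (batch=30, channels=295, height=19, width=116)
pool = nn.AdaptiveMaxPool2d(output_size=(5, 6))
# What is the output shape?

Input shape: (30, 295, 19, 116)
Output shape: (30, 295, 5, 6)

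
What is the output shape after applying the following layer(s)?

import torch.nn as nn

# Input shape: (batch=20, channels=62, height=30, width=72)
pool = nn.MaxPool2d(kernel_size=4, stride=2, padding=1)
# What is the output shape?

Input shape: (20, 62, 30, 72)
Output shape: (20, 62, 15, 36)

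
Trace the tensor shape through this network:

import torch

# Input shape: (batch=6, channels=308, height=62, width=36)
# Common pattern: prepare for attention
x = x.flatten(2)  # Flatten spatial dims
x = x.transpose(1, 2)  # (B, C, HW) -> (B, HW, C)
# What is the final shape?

Input shape: (6, 308, 62, 36)
  -> after flatten(2): (6, 308, 2232)
Output shape: (6, 2232, 308)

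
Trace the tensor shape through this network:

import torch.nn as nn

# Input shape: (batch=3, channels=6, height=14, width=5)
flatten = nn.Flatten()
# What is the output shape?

Input shape: (3, 6, 14, 5)
Output shape: (3, 420)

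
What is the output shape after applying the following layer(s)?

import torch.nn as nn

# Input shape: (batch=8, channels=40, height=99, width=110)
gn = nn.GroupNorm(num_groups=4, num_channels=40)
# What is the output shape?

Input shape: (8, 40, 99, 110)
Output shape: (8, 40, 99, 110)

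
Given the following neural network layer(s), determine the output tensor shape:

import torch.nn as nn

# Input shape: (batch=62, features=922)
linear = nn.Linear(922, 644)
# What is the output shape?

Input shape: (62, 922)
Output shape: (62, 644)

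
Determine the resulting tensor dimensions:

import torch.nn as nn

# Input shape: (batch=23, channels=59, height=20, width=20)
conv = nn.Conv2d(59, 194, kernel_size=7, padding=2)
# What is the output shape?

Input shape: (23, 59, 20, 20)
Output shape: (23, 194, 18, 18)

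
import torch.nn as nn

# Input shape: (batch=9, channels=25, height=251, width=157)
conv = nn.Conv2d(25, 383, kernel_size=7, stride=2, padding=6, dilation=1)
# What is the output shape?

Input shape: (9, 25, 251, 157)
Output shape: (9, 383, 129, 82)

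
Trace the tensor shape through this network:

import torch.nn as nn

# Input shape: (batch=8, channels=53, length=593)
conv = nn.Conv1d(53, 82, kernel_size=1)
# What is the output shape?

Input shape: (8, 53, 593)
Output shape: (8, 82, 593)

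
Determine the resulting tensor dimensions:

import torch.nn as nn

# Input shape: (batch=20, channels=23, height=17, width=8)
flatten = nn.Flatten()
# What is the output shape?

Input shape: (20, 23, 17, 8)
Output shape: (20, 3128)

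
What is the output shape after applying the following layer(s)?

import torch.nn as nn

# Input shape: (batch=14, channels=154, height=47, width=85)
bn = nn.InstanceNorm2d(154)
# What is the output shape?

Input shape: (14, 154, 47, 85)
Output shape: (14, 154, 47, 85)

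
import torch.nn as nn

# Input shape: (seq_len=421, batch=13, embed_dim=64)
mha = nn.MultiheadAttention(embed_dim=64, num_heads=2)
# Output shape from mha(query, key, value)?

Input shape: (421, 13, 64)
Output shape: (421, 13, 64)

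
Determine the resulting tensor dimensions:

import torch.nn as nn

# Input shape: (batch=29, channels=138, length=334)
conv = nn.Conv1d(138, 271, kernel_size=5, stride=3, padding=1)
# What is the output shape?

Input shape: (29, 138, 334)
Output shape: (29, 271, 111)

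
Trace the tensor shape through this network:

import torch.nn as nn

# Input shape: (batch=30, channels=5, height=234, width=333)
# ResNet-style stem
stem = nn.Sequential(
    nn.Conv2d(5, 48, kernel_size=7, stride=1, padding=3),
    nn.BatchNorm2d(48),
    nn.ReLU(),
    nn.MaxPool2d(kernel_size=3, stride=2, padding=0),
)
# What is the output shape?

Input shape: (30, 5, 234, 333)
  -> after Conv2d 7x7 stride=1: (30, 48, 234, 333)
Output shape: (30, 48, 116, 166)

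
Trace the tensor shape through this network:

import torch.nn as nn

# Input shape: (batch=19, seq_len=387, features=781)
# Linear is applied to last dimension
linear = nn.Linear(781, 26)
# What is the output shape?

Input shape: (19, 387, 781)
Output shape: (19, 387, 26)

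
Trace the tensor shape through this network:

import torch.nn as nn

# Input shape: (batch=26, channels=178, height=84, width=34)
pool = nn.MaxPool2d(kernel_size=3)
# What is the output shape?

Input shape: (26, 178, 84, 34)
Output shape: (26, 178, 28, 11)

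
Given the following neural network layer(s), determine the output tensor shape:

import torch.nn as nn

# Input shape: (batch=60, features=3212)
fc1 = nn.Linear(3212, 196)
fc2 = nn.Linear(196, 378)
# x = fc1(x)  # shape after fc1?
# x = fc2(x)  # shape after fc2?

Input shape: (60, 3212)
  -> after fc1: (60, 196)
Output shape: (60, 378)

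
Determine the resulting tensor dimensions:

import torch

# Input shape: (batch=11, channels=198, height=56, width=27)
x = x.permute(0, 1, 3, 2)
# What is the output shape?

Input shape: (11, 198, 56, 27)
Output shape: (11, 198, 27, 56)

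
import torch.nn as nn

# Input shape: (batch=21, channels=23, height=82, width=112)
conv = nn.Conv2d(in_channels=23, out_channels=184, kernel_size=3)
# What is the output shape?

Input shape: (21, 23, 82, 112)
Output shape: (21, 184, 80, 110)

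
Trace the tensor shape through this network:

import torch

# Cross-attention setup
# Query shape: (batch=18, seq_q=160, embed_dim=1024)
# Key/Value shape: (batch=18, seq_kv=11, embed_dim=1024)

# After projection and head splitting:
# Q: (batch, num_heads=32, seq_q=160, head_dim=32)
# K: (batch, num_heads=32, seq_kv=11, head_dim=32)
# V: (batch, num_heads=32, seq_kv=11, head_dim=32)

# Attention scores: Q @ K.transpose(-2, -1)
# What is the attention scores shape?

Input shape: (18, 160, 1024)
Output shape: (18, 32, 160, 11)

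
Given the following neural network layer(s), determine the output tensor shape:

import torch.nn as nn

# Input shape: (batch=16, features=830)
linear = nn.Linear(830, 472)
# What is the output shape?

Input shape: (16, 830)
Output shape: (16, 472)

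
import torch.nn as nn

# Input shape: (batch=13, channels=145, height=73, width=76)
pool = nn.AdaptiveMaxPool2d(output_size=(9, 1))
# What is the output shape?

Input shape: (13, 145, 73, 76)
Output shape: (13, 145, 9, 1)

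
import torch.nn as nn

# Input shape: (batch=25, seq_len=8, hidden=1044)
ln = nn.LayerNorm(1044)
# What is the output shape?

Input shape: (25, 8, 1044)
Output shape: (25, 8, 1044)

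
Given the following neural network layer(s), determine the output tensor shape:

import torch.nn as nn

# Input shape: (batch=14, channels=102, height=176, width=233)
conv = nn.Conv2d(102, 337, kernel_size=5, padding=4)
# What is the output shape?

Input shape: (14, 102, 176, 233)
Output shape: (14, 337, 180, 237)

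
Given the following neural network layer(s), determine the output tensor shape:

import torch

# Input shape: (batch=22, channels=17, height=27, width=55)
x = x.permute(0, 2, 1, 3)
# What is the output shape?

Input shape: (22, 17, 27, 55)
Output shape: (22, 27, 17, 55)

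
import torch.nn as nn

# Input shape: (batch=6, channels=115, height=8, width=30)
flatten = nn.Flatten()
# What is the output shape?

Input shape: (6, 115, 8, 30)
Output shape: (6, 27600)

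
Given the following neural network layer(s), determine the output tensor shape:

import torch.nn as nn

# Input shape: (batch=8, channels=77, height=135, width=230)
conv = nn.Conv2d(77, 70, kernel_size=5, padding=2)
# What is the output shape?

Input shape: (8, 77, 135, 230)
Output shape: (8, 70, 135, 230)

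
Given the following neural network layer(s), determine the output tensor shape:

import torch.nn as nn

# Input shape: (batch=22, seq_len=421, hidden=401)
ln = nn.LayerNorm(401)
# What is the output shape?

Input shape: (22, 421, 401)
Output shape: (22, 421, 401)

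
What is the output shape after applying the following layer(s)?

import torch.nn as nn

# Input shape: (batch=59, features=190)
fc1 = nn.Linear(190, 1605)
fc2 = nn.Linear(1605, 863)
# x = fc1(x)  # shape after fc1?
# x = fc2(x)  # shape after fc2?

Input shape: (59, 190)
  -> after fc1: (59, 1605)
Output shape: (59, 863)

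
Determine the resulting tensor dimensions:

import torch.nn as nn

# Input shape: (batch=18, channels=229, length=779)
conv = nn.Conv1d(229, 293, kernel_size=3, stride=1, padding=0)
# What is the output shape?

Input shape: (18, 229, 779)
Output shape: (18, 293, 777)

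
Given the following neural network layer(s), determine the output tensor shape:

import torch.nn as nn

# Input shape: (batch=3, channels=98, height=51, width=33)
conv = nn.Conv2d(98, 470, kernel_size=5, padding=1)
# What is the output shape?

Input shape: (3, 98, 51, 33)
Output shape: (3, 470, 49, 31)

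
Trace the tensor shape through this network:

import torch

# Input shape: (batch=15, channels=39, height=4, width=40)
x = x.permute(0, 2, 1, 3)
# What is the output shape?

Input shape: (15, 39, 4, 40)
Output shape: (15, 4, 39, 40)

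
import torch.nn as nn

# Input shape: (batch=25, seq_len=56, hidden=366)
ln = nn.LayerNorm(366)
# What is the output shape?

Input shape: (25, 56, 366)
Output shape: (25, 56, 366)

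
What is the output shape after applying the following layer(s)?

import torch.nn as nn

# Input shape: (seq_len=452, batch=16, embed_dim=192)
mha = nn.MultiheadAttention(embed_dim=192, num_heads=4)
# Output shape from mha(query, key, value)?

Input shape: (452, 16, 192)
Output shape: (452, 16, 192)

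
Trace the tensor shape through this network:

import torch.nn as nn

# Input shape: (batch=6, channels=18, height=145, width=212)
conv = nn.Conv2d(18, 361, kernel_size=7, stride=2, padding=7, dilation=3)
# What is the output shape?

Input shape: (6, 18, 145, 212)
Output shape: (6, 361, 71, 104)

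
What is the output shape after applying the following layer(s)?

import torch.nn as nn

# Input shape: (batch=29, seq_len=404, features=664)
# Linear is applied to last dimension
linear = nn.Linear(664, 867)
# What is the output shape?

Input shape: (29, 404, 664)
Output shape: (29, 404, 867)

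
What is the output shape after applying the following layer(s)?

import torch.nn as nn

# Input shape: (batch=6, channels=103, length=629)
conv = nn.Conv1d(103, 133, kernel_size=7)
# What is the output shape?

Input shape: (6, 103, 629)
Output shape: (6, 133, 623)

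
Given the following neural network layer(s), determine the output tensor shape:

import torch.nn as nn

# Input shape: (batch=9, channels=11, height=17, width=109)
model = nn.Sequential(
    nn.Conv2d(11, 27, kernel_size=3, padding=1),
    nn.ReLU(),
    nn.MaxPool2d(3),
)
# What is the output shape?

Input shape: (9, 11, 17, 109)
  -> after Conv2d: (9, 27, 17, 109)
  -> after ReLU: (9, 27, 17, 109)
Output shape: (9, 27, 5, 36)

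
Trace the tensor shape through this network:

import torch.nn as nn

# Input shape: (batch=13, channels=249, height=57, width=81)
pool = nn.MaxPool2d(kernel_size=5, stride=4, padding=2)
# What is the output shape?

Input shape: (13, 249, 57, 81)
Output shape: (13, 249, 15, 21)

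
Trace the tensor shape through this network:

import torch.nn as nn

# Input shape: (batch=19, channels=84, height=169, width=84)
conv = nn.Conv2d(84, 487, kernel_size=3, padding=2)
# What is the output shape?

Input shape: (19, 84, 169, 84)
Output shape: (19, 487, 171, 86)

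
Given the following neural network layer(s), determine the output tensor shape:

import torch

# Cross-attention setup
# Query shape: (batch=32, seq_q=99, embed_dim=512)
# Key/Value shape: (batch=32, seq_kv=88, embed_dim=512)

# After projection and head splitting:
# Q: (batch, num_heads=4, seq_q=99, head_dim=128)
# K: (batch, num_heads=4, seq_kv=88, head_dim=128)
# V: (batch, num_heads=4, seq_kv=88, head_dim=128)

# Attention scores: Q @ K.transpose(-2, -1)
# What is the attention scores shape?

Input shape: (32, 99, 512)
Output shape: (32, 4, 99, 88)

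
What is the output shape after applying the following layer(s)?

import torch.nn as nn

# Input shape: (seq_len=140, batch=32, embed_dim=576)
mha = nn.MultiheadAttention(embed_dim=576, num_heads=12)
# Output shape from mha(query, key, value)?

Input shape: (140, 32, 576)
Output shape: (140, 32, 576)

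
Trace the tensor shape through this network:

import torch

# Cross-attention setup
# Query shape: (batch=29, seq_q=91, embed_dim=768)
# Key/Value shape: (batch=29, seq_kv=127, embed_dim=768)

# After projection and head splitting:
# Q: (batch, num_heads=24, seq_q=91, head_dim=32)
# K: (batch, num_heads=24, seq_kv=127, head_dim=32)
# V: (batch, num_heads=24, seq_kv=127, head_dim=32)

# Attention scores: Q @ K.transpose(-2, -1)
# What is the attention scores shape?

Input shape: (29, 91, 768)
Output shape: (29, 24, 91, 127)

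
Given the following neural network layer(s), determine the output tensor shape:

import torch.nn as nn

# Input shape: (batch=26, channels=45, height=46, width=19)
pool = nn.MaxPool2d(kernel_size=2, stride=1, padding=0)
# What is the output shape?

Input shape: (26, 45, 46, 19)
Output shape: (26, 45, 45, 18)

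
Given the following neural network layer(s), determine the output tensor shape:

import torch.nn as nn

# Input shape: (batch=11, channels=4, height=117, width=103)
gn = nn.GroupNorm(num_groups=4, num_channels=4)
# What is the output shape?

Input shape: (11, 4, 117, 103)
Output shape: (11, 4, 117, 103)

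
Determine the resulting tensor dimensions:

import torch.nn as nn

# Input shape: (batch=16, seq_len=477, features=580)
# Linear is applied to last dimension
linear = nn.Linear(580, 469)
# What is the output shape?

Input shape: (16, 477, 580)
Output shape: (16, 477, 469)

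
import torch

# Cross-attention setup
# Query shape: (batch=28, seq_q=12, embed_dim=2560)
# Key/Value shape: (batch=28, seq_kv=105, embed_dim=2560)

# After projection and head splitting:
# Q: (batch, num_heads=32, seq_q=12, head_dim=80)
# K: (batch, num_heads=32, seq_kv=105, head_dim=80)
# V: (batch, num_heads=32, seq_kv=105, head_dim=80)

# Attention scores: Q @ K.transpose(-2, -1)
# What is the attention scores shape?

Input shape: (28, 12, 2560)
Output shape: (28, 32, 12, 105)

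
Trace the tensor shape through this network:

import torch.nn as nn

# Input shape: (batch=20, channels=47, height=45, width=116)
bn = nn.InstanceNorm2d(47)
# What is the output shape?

Input shape: (20, 47, 45, 116)
Output shape: (20, 47, 45, 116)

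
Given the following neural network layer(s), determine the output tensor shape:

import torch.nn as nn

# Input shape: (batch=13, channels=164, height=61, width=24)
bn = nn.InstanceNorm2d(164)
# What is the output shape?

Input shape: (13, 164, 61, 24)
Output shape: (13, 164, 61, 24)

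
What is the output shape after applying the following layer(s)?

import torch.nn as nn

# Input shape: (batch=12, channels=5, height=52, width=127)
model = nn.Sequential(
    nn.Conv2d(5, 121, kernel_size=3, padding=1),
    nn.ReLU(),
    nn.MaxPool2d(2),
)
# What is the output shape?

Input shape: (12, 5, 52, 127)
  -> after Conv2d: (12, 121, 52, 127)
  -> after ReLU: (12, 121, 52, 127)
Output shape: (12, 121, 26, 63)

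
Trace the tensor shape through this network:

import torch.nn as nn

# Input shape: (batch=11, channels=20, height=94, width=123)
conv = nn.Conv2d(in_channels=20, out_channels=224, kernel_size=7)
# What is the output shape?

Input shape: (11, 20, 94, 123)
Output shape: (11, 224, 88, 117)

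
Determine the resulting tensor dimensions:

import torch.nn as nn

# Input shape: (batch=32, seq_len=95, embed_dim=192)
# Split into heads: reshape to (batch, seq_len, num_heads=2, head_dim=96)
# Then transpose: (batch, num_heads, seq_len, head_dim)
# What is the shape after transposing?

Input shape: (32, 95, 192)
  -> after reshape: (32, 95, 2, 96)
Output shape: (32, 2, 95, 96)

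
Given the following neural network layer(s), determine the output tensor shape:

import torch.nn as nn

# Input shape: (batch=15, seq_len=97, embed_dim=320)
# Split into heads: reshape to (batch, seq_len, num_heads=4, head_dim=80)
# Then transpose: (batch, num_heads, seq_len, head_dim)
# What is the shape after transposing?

Input shape: (15, 97, 320)
  -> after reshape: (15, 97, 4, 80)
Output shape: (15, 4, 97, 80)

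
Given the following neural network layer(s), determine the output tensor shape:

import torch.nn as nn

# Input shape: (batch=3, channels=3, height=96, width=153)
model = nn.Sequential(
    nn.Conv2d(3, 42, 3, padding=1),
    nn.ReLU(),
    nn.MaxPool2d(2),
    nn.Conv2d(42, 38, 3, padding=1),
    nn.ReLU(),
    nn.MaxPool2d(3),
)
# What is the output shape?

Input shape: (3, 3, 96, 153)
  -> after first Conv2d: (3, 42, 96, 153)
  -> after first MaxPool2d: (3, 42, 48, 76)
  -> after second Conv2d: (3, 38, 48, 76)
Output shape: (3, 38, 16, 25)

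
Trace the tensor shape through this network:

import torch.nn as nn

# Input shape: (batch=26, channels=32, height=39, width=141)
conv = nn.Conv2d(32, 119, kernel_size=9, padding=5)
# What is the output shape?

Input shape: (26, 32, 39, 141)
Output shape: (26, 119, 41, 143)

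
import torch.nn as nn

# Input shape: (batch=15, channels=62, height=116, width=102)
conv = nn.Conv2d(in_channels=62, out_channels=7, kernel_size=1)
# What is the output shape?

Input shape: (15, 62, 116, 102)
Output shape: (15, 7, 116, 102)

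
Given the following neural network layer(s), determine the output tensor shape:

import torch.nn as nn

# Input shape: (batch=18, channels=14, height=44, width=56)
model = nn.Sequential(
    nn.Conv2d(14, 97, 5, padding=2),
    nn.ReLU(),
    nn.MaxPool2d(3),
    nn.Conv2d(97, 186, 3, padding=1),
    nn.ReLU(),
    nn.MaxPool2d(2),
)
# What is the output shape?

Input shape: (18, 14, 44, 56)
  -> after first Conv2d: (18, 97, 44, 56)
  -> after first MaxPool2d: (18, 97, 14, 18)
  -> after second Conv2d: (18, 186, 14, 18)
Output shape: (18, 186, 7, 9)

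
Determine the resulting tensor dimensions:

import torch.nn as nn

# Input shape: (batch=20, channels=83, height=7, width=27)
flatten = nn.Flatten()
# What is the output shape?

Input shape: (20, 83, 7, 27)
Output shape: (20, 15687)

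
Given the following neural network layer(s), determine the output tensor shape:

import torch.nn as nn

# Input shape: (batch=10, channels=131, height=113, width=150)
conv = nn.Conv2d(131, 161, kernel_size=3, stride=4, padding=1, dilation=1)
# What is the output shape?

Input shape: (10, 131, 113, 150)
Output shape: (10, 161, 29, 38)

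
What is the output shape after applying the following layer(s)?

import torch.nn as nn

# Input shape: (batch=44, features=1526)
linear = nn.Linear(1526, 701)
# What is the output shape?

Input shape: (44, 1526)
Output shape: (44, 701)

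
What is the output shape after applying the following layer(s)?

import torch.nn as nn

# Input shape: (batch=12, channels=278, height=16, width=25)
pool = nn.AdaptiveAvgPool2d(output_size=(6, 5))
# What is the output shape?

Input shape: (12, 278, 16, 25)
Output shape: (12, 278, 6, 5)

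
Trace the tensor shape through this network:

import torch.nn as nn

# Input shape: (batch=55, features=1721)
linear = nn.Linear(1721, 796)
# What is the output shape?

Input shape: (55, 1721)
Output shape: (55, 796)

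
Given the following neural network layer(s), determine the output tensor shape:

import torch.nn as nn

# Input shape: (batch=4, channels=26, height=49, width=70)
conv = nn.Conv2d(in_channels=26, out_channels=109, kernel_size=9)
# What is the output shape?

Input shape: (4, 26, 49, 70)
Output shape: (4, 109, 41, 62)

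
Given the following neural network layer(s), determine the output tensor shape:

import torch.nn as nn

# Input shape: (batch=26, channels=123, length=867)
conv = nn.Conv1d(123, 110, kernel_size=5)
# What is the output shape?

Input shape: (26, 123, 867)
Output shape: (26, 110, 863)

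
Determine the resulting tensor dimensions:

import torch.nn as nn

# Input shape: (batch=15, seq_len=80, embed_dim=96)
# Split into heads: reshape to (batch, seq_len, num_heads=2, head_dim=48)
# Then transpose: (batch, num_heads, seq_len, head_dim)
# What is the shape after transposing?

Input shape: (15, 80, 96)
  -> after reshape: (15, 80, 2, 48)
Output shape: (15, 2, 80, 48)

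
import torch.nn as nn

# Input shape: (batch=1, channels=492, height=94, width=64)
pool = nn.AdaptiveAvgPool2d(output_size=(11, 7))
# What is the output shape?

Input shape: (1, 492, 94, 64)
Output shape: (1, 492, 11, 7)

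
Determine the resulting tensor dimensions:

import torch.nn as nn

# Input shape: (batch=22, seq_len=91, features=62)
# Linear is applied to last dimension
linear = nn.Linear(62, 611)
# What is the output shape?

Input shape: (22, 91, 62)
Output shape: (22, 91, 611)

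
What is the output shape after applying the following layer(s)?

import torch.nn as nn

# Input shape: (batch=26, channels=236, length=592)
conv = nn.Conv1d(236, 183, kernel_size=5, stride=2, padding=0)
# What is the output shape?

Input shape: (26, 236, 592)
Output shape: (26, 183, 294)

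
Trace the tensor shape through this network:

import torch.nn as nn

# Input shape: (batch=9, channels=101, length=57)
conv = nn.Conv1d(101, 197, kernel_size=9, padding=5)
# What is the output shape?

Input shape: (9, 101, 57)
Output shape: (9, 197, 59)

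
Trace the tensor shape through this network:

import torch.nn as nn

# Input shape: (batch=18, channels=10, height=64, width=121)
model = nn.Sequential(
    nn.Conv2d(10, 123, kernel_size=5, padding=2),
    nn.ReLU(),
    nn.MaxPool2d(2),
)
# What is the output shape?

Input shape: (18, 10, 64, 121)
  -> after Conv2d: (18, 123, 64, 121)
  -> after ReLU: (18, 123, 64, 121)
Output shape: (18, 123, 32, 60)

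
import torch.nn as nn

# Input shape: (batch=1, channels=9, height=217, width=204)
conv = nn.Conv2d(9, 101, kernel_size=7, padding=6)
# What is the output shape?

Input shape: (1, 9, 217, 204)
Output shape: (1, 101, 223, 210)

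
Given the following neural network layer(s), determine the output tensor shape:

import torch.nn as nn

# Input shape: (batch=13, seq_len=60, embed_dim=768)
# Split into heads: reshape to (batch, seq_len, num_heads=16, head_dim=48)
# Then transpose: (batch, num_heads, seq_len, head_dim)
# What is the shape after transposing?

Input shape: (13, 60, 768)
  -> after reshape: (13, 60, 16, 48)
Output shape: (13, 16, 60, 48)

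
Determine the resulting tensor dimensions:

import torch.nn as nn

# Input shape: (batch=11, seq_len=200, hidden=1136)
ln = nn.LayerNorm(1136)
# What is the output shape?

Input shape: (11, 200, 1136)
Output shape: (11, 200, 1136)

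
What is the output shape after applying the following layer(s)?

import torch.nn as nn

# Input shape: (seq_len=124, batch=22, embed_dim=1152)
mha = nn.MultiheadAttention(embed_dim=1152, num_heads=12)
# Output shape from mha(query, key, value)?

Input shape: (124, 22, 1152)
Output shape: (124, 22, 1152)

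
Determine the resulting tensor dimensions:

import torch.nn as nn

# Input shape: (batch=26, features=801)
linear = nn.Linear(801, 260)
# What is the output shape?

Input shape: (26, 801)
Output shape: (26, 260)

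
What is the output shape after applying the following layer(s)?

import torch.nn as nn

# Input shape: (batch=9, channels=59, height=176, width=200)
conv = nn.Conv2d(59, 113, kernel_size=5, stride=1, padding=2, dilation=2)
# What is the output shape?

Input shape: (9, 59, 176, 200)
Output shape: (9, 113, 172, 196)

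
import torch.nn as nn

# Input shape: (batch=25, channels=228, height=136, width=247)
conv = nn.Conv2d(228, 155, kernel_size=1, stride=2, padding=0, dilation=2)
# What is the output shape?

Input shape: (25, 228, 136, 247)
Output shape: (25, 155, 68, 124)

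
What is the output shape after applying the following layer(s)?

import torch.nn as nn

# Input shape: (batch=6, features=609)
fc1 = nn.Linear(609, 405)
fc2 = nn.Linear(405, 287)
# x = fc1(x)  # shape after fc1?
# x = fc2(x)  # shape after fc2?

Input shape: (6, 609)
  -> after fc1: (6, 405)
Output shape: (6, 287)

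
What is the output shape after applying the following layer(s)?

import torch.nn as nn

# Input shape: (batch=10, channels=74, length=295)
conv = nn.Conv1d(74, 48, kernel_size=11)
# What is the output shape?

Input shape: (10, 74, 295)
Output shape: (10, 48, 285)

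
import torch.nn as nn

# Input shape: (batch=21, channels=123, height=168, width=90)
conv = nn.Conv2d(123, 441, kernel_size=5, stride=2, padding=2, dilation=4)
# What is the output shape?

Input shape: (21, 123, 168, 90)
Output shape: (21, 441, 78, 39)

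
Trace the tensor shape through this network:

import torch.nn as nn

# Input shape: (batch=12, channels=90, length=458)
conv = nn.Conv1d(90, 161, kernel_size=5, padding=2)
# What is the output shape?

Input shape: (12, 90, 458)
Output shape: (12, 161, 458)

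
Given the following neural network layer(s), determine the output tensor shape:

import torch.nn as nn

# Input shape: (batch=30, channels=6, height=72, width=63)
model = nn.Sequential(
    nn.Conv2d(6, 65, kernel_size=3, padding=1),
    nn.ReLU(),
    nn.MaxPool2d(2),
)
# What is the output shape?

Input shape: (30, 6, 72, 63)
  -> after Conv2d: (30, 65, 72, 63)
  -> after ReLU: (30, 65, 72, 63)
Output shape: (30, 65, 36, 31)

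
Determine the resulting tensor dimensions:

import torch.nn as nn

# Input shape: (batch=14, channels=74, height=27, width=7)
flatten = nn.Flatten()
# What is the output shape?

Input shape: (14, 74, 27, 7)
Output shape: (14, 13986)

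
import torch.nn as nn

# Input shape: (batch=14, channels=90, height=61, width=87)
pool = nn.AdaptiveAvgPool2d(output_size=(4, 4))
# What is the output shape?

Input shape: (14, 90, 61, 87)
Output shape: (14, 90, 4, 4)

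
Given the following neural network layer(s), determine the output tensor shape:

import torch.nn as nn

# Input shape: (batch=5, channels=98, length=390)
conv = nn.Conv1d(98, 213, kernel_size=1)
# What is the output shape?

Input shape: (5, 98, 390)
Output shape: (5, 213, 390)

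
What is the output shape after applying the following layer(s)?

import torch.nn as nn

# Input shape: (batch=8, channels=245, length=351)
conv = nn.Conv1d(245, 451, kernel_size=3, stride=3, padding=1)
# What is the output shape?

Input shape: (8, 245, 351)
Output shape: (8, 451, 117)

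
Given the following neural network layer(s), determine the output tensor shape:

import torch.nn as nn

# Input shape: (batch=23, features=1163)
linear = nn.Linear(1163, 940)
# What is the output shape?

Input shape: (23, 1163)
Output shape: (23, 940)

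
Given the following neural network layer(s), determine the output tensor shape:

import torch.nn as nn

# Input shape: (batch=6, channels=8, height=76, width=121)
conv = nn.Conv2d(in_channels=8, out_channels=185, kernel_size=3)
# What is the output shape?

Input shape: (6, 8, 76, 121)
Output shape: (6, 185, 74, 119)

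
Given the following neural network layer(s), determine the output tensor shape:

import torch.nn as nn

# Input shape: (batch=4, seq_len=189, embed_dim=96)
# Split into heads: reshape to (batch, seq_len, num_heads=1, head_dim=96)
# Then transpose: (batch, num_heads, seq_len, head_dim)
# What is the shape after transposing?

Input shape: (4, 189, 96)
  -> after reshape: (4, 189, 1, 96)
Output shape: (4, 1, 189, 96)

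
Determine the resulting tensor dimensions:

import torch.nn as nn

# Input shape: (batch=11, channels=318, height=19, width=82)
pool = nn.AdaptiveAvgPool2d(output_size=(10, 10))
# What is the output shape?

Input shape: (11, 318, 19, 82)
Output shape: (11, 318, 10, 10)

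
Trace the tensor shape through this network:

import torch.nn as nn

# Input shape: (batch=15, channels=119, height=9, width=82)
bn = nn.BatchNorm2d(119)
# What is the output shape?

Input shape: (15, 119, 9, 82)
Output shape: (15, 119, 9, 82)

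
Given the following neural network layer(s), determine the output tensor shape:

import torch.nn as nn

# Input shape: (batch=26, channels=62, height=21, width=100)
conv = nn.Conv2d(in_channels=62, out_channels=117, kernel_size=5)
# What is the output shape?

Input shape: (26, 62, 21, 100)
Output shape: (26, 117, 17, 96)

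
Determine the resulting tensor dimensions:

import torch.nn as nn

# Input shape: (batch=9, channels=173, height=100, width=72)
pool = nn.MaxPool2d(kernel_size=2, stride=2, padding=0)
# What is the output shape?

Input shape: (9, 173, 100, 72)
Output shape: (9, 173, 50, 36)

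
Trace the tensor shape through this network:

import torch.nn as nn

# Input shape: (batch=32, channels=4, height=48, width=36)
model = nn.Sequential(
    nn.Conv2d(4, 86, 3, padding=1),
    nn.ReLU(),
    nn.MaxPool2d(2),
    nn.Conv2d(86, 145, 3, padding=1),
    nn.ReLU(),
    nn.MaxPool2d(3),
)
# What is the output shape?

Input shape: (32, 4, 48, 36)
  -> after first Conv2d: (32, 86, 48, 36)
  -> after first MaxPool2d: (32, 86, 24, 18)
  -> after second Conv2d: (32, 145, 24, 18)
Output shape: (32, 145, 8, 6)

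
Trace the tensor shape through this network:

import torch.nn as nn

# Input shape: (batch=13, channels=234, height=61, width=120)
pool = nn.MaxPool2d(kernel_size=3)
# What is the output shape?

Input shape: (13, 234, 61, 120)
Output shape: (13, 234, 20, 40)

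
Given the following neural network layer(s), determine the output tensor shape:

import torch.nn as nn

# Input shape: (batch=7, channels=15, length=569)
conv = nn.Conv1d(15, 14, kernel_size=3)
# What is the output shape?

Input shape: (7, 15, 569)
Output shape: (7, 14, 567)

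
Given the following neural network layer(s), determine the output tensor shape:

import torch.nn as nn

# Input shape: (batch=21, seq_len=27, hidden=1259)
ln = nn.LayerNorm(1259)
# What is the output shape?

Input shape: (21, 27, 1259)
Output shape: (21, 27, 1259)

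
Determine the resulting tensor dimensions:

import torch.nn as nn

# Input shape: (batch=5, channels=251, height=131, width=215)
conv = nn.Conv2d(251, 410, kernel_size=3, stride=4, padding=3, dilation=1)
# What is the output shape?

Input shape: (5, 251, 131, 215)
Output shape: (5, 410, 34, 55)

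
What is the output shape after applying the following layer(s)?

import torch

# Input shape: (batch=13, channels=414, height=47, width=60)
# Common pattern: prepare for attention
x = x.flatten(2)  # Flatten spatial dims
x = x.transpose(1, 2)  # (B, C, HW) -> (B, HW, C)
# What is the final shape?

Input shape: (13, 414, 47, 60)
  -> after flatten(2): (13, 414, 2820)
Output shape: (13, 2820, 414)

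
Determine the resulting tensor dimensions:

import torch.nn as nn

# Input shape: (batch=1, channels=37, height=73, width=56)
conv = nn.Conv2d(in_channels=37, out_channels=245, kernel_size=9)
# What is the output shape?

Input shape: (1, 37, 73, 56)
Output shape: (1, 245, 65, 48)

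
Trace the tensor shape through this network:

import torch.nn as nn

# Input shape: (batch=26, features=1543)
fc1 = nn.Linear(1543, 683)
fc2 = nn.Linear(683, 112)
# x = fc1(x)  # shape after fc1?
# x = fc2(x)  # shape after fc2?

Input shape: (26, 1543)
  -> after fc1: (26, 683)
Output shape: (26, 112)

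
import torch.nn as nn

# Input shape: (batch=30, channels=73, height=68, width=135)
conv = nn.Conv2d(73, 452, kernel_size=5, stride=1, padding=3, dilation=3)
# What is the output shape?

Input shape: (30, 73, 68, 135)
Output shape: (30, 452, 62, 129)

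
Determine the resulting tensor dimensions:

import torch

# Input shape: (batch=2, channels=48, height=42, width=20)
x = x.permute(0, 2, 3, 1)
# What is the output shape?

Input shape: (2, 48, 42, 20)
Output shape: (2, 42, 20, 48)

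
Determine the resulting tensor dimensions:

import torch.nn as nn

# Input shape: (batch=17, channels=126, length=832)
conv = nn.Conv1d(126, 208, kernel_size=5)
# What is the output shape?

Input shape: (17, 126, 832)
Output shape: (17, 208, 828)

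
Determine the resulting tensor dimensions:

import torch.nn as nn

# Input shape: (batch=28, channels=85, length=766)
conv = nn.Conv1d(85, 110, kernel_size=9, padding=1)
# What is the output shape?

Input shape: (28, 85, 766)
Output shape: (28, 110, 760)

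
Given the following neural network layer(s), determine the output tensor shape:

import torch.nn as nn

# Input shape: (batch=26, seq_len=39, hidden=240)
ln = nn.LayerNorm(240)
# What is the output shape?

Input shape: (26, 39, 240)
Output shape: (26, 39, 240)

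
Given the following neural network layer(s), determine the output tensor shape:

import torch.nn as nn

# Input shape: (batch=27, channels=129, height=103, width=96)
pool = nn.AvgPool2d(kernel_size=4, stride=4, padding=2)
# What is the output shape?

Input shape: (27, 129, 103, 96)
Output shape: (27, 129, 26, 25)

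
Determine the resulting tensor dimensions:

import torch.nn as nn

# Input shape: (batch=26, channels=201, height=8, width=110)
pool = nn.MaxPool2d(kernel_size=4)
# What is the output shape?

Input shape: (26, 201, 8, 110)
Output shape: (26, 201, 2, 27)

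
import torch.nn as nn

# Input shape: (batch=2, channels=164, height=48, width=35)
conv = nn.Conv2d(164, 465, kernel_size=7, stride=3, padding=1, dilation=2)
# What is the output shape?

Input shape: (2, 164, 48, 35)
Output shape: (2, 465, 13, 9)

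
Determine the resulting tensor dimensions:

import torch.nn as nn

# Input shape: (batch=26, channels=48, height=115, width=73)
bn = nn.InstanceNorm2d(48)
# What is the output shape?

Input shape: (26, 48, 115, 73)
Output shape: (26, 48, 115, 73)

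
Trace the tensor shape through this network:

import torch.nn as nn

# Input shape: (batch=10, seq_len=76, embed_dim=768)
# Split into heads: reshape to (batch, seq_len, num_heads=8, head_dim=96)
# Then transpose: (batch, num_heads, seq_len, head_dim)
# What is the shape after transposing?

Input shape: (10, 76, 768)
  -> after reshape: (10, 76, 8, 96)
Output shape: (10, 8, 76, 96)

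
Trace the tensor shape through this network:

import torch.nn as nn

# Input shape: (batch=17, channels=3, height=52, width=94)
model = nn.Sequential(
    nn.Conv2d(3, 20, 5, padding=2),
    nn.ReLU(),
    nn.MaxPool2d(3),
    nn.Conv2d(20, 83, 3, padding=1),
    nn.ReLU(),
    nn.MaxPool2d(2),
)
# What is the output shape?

Input shape: (17, 3, 52, 94)
  -> after first Conv2d: (17, 20, 52, 94)
  -> after first MaxPool2d: (17, 20, 17, 31)
  -> after second Conv2d: (17, 83, 17, 31)
Output shape: (17, 83, 8, 15)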